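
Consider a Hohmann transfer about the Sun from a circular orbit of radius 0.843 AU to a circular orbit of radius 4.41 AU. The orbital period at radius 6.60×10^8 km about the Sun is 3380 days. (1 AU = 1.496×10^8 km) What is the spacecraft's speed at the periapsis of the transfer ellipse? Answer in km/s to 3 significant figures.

v = 42.1 km/s

From Kepler's third law T² = 4π²r³/μ at r = 6.60×10^8 km, T = 3380 days = 3380 × 86400 s = 2.92032×10^8 s: μ = 4π²r³/T² = 1.33085×10^11 km³/s².
In km: r₁ = 0.843 × 1.496×10^8 = 1.261128×10^8 km; r₂ = 4.41 × 1.496×10^8 = 6.59736×10^8 km.
The Hohmann ellipse has a_t = (r₁ + r₂)/2 = 3.929244×10^8 km.
The periapsis of the transfer ellipse is at r = 1.261128×10^8 km.
Vis-viva: v = √[μ(2/r − 1/a_t)] = √[1.33085×10^11 × (2/1.261128×10^8 − 1/3.929244×10^8)] = 42.09 km/s.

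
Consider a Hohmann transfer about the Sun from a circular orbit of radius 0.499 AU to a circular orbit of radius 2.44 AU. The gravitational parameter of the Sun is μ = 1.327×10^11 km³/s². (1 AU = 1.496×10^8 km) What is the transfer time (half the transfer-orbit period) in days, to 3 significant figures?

In km: r₁ = 0.499 × 1.496×10^8 = 7.46504×10^7 km; r₂ = 2.44 × 1.496×10^8 = 3.65024×10^8 km.
Transfer-ellipse semi-major axis a_t = (r₁ + r₂)/2 = (7.46504×10^7 + 3.65024×10^8)/2 = 2.198372×10^8 km.
By Kepler's third law the transfer-orbit period is T = 2π√(a_t³/μ), so t = T/2 = 2.811×10^7 s.
Converting: 2.811×10^7 s ÷ 86400 s/day = 325 days.

t = 325 days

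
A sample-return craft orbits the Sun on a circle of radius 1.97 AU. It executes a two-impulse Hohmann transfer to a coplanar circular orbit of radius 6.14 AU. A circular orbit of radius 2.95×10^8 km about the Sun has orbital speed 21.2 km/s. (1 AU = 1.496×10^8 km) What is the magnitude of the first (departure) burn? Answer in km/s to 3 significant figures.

Δv₁ = 4.89 km/s

From the circular-orbit relation v² = μ/r at r = 2.95×10^8 km: μ = v²r = (21.2)² × 2.95×10^8 = 1.32585×10^11 km³/s².
In km: r₁ = 1.97 × 1.496×10^8 = 2.94712×10^8 km; r₂ = 6.14 × 1.496×10^8 = 9.18544×10^8 km.
Semi-major axis of the transfer orbit: a_t = (2.94712×10^8 + 9.18544×10^8)/2 = 6.06628×10^8 km.
Circular speed at r = 2.94712×10^8 km: v_c = √(μ/r) = 21.2104 km/s.
Transfer-orbit speed at the same r (vis-viva, a = a_t): v_t = √[μ(2/r − 1/a_t)] = 26.0998 km/s.
Δv₁ = |v_t − v_c| = |26.0998 − 21.2104| = 4.889 km/s.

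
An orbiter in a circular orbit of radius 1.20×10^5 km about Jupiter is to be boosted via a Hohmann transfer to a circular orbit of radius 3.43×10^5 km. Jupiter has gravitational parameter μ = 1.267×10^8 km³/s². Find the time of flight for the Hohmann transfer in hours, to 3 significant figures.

t = 8.64 hours

Semi-major axis of the transfer orbit: a_t = (1.200×10^5 + 3.430×10^5)/2 = 2.315×10^5 km.
Transfer time t = π√(a_t³/μ) = π√((2.315×10^5)³ / 1.267×10^8) = 31090 s.
Converting: 31090 s ÷ 3600 s/hour = 8.64 hours.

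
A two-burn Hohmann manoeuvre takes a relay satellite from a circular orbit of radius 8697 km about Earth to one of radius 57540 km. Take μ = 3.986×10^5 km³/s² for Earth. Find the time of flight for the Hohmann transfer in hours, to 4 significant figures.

t = 8.331 hours

Semi-major axis of the transfer orbit: a_t = (8697 + 57540)/2 = 33118.5 km.
Half the transfer-orbit period gives t = π√(a_t³/μ) = 29990 s.
Converting: 29990 s ÷ 3600 s/hour = 8.331 hours.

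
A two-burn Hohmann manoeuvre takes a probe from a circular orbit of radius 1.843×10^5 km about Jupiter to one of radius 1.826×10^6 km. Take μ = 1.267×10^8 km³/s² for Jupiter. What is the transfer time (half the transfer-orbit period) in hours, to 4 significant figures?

Semi-major axis of the transfer orbit: a_t = (1.843×10^5 + 1.826×10^6)/2 = 1.00515×10^6 km.
Half the transfer-orbit period gives t = π√(a_t³/μ) = 2.8126×10^5 s.
Converting: 2.8126×10^5 s ÷ 3600 s/hour = 78.13 hours.

t = 78.13 hours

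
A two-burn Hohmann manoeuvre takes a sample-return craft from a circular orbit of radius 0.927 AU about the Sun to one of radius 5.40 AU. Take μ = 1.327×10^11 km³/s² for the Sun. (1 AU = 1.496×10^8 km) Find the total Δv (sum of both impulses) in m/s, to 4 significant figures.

Δv = 15360 m/s

In km: r₁ = 0.927 × 1.496×10^8 = 1.386792×10^8 km; r₂ = 5.40 × 1.496×10^8 = 8.0784×10^8 km.
Transfer-ellipse semi-major axis a_t = (r₁ + r₂)/2 = (1.386792×10^8 + 8.0784×10^8)/2 = 4.732596×10^8 km.
Circular speed at r₁: v₁ = √(μ/r₁) = √(1.327×10^11/1.386792×10^8) = 30.934 km/s.
Transfer-orbit speed at r₁ (vis-viva equation): v_p = √[μ(2/r₁ − 1/a_t)] = 40.415 km/s.
First burn Δv₁ = |v_p − v₁| = 9.481 km/s.
At r₂, v₂ = √(μ/r₂) = 12.817 km/s.
Transfer-orbit speed at r₂: v_a = √[μ(2/r₂ − 1/a_t)] = 6.9379 km/s.
Second burn Δv₂ = |v₂ − v_a| = 5.879 km/s.
Δv = Δv₁ + Δv₂ = 9.481 + 5.879 = 15.36 km/s.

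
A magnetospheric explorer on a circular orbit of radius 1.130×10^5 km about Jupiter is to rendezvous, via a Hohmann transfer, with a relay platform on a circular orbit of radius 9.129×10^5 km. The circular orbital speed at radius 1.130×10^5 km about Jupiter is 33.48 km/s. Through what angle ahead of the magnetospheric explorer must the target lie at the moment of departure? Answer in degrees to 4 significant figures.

φ = 104.2°

From the circular-orbit relation v² = μ/r at r = 1.130×10^5 km: μ = v²r = (33.48)² × 1.130×10^5 = 1.26663×10^8 km³/s².
Transfer-ellipse semi-major axis a_t = (r₁ + r₂)/2 = (1.130×10^5 + 9.129×10^5)/2 = 5.1295×10^5 km.
Transfer time t = π√(a_t³/μ) = 1.0255×10^5 s.
Target angular speed ω₂ = √(μ/r₂³) = 1.2903×10^-5 rad/s.
Angle swept by the target during transfer: ω₂·t = 1.3232 rad = 75.81°.
The magnetospheric explorer traverses 180° on the transfer ellipse, so the target must lead by 180° − 75.81° = 104.2°.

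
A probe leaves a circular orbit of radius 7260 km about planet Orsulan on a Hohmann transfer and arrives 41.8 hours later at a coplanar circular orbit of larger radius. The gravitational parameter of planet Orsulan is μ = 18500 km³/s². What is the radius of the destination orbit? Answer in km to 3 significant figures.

r₂ = 62500 km

Transfer time t = 41.8 hours = 1.5048×10^5 s, and t = π√(a_t³/μ).
So a_t = (μ t²/π²)^(1/3) = (18500 × (1.5048×10^5)² / π²)^(1/3) = 34883 km.
Since a_t = (r₁ + r₂)/2, r₂ = 2a_t − r₁ = 2×34883 − 7260 = 62506 km.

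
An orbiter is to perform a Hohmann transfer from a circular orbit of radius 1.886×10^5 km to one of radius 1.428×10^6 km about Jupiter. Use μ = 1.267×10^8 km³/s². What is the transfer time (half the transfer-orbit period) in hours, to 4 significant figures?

Transfer-ellipse semi-major axis a_t = (r₁ + r₂)/2 = (1.886×10^5 + 1.428×10^6)/2 = 8.083×10^5 km.
Half the transfer-orbit period gives t = π√(a_t³/μ) = 2.0282×10^5 s.
Converting: 2.0282×10^5 s ÷ 3600 s/hour = 56.34 hours.

t = 56.34 hours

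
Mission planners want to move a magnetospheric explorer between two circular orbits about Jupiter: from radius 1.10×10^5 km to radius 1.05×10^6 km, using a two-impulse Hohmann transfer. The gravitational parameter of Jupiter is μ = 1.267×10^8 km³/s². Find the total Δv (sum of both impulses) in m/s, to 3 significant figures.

Δv = 17900 m/s

The Hohmann ellipse has a_t = (r₁ + r₂)/2 = 5.800×10^5 km.
Circular speed at r₁: v₁ = √(μ/r₁) = √(1.267×10^8/1.100×10^5) = 33.938 km/s.
Transfer-orbit speed at r₁ (v² = μ(2/r − 1/a)): v_p = √[μ(2/r₁ − 1/a_t)] = 45.664 km/s.
First burn Δv₁ = |v_p − v₁| = 11.73 km/s.
At r₂, v₂ = √(μ/r₂) = 10.985 km/s.
Transfer-orbit speed at r₂: v_a = √[μ(2/r₂ − 1/a_t)] = 4.7838 km/s.
Second burn Δv₂ = |v₂ − v_a| = 6.201 km/s.
Δv = Δv₁ + Δv₂ = 11.73 + 6.201 = 17.93 km/s.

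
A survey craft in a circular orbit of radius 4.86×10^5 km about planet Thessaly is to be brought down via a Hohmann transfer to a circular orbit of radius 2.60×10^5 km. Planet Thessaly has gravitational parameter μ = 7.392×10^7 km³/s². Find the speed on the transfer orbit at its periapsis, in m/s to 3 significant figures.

v = 19200 m/s

Transfer-ellipse semi-major axis a_t = (r₁ + r₂)/2 = (4.860×10^5 + 2.600×10^5)/2 = 3.730×10^5 km.
The periapsis of the transfer ellipse is at r = 2.600×10^5 km.
Applying v² = μ(2/r − 1/a_t): v = 19.25 km/s.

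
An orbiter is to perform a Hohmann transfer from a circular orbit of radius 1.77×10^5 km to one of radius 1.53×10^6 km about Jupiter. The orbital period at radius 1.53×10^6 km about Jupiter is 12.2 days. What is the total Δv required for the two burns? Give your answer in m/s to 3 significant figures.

Δv = 14100 m/s

From Kepler's third law T² = 4π²r³/μ at r = 1.53×10^6 km, T = 12.2 days = 12.2 × 86400 s = 1.05408×10^6 s: μ = 4π²r³/T² = 1.27259×10^8 km³/s².
The Hohmann ellipse has a_t = (r₁ + r₂)/2 = 8.535×10^5 km.
At r₁ the circular-orbit speed is v₁ = √(μ/r₁) = 26.814 km/s.
On the transfer ellipse at r₁, v² = μ(2/r − 1/a) gives v_p = √[μ(2/r₁ − 1/a_t)] = 35.901 km/s.
First burn Δv₁ = |v_p − v₁| = 9.087 km/s.
Circular speed at r₂: v₂ = √(μ/r₂) = 9.120 km/s.
Transfer-orbit speed at r₂: v_a = √[μ(2/r₂ − 1/a_t)] = 4.153 km/s.
Second burn Δv₂ = |v₂ − v_a| = 4.967 km/s.
Total Δv = Δv₁ + Δv₂ = 14.05 km/s.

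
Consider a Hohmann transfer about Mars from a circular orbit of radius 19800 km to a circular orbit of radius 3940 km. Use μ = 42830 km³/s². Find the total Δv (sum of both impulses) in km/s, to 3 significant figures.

Semi-major axis of the transfer orbit: a_t = (19800 + 3940)/2 = 11870 km.
Circular speed at r₁: v₁ = √(μ/r₁) = √(42830/19800) = 1.47076 km/s.
Transfer-orbit speed at r₁ (vis-viva): v_a = √[μ(2/r₁ − 1/a_t)] = 0.847353 km/s.
First burn Δv₁ = |v_a − v₁| = 0.6234 km/s.
Circular speed at r₂: v₂ = √(μ/r₂) = 3.2971 km/s.
Transfer-orbit speed at r₂: v_p = √[μ(2/r₂ − 1/a_t)] = 4.2583 km/s.
Second burn Δv₂ = |v₂ − v_p| = 0.9612 km/s.
Total Δv = Δv₁ + Δv₂ = 1.585 km/s.

Δv = 1.58 km/s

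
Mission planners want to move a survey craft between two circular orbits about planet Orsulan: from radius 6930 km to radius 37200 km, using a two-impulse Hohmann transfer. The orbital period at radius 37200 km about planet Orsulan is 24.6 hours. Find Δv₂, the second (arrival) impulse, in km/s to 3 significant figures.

Δv₂ = 1.16 km/s

From Kepler's third law T² = 4π²r³/μ at r = 37200 km, T = 24.6 hours = 24.6 × 3600 s = 88560 s: μ = 4π²r³/T² = 2.59127×10^5 km³/s².
Transfer-ellipse semi-major axis a_t = (r₁ + r₂)/2 = (6930 + 37200)/2 = 22065 km.
On the circular orbit at r = 37200 km, v_c = √(μ/r) = 2.639 km/s.
Vis-viva on the transfer ellipse at r = 37200 km gives v_t = √[μ(2/r − 1/a_t)] = 1.479 km/s.
Δv₂ = |v_t − v_c| = |1.479 − 2.639| = 1.160 km/s.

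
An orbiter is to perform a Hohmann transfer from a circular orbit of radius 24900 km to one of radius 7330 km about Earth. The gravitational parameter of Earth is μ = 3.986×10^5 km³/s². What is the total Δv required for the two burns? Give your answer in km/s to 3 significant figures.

Semi-major axis of the transfer orbit: a_t = (24900 + 7330)/2 = 16115 km.
At r₁ the circular-orbit speed is v₁ = √(μ/r₁) = 4.001 km/s.
On the transfer ellipse at r₁, v² = μ(2/r − 1/a) gives v_a = √[μ(2/r₁ − 1/a_t)] = 2.698 km/s.
First burn Δv₁ = |v_a − v₁| = 1.303 km/s.
At r₂, v₂ = √(μ/r₂) = 7.374 km/s.
Transfer-orbit speed at r₂: v_p = √[μ(2/r₂ − 1/a_t)] = 9.166 km/s.
Second burn Δv₂ = |v₂ − v_p| = 1.792 km/s.
Total Δv = Δv₁ + Δv₂ = 3.095 km/s.

Δv = 3.09 km/s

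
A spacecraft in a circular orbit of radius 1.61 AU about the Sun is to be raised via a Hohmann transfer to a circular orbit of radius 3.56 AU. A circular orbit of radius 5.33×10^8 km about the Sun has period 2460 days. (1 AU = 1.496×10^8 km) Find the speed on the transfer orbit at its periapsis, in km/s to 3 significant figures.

From Kepler's third law T² = 4π²r³/μ at r = 5.33×10^8 km, T = 2460 days = 2460 × 86400 s = 2.12544×10^8 s: μ = 4π²r³/T² = 1.32326×10^11 km³/s².
In km: r₁ = 1.61 × 1.496×10^8 = 2.40856×10^8 km; r₂ = 3.56 × 1.496×10^8 = 5.32576×10^8 km.
The Hohmann ellipse has a_t = (r₁ + r₂)/2 = 3.86716×10^8 km.
At periapsis, r = 2.40856×10^8 km.
Vis-viva: v = √[μ(2/r − 1/a_t)] = √[1.32326×10^11 × (2/2.40856×10^8 − 1/3.86716×10^8)] = 27.51 km/s.

v = 27.5 km/s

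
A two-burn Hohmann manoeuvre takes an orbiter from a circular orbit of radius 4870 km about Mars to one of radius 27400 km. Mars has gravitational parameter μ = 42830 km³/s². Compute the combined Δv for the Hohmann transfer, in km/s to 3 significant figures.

Δv = 1.46 km/s

Transfer-ellipse semi-major axis a_t = (r₁ + r₂)/2 = (4870 + 27400)/2 = 16135 km.
At r₁ the circular-orbit speed is v₁ = √(μ/r₁) = 2.966 km/s.
Transfer-orbit speed at r₁ (vis-viva equation): v_p = √[μ(2/r₁ − 1/a_t)] = 3.865 km/s.
First burn Δv₁ = |v_p − v₁| = 0.8990 km/s.
At r₂, v₂ = √(μ/r₂) = 1.2503 km/s.
Transfer-orbit speed at r₂: v_a = √[μ(2/r₂ − 1/a_t)] = 0.68688 km/s.
Second burn Δv₂ = |v₂ − v_a| = 0.5634 km/s.
Δv = Δv₁ + Δv₂ = 0.8990 + 0.5634 = 1.462 km/s.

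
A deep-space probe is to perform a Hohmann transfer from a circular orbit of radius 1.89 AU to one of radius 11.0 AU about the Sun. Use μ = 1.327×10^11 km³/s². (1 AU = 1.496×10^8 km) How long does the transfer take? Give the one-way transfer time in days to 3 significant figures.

In km: r₁ = 1.89 × 1.496×10^8 = 2.82744×10^8 km; r₂ = 11.0 × 1.496×10^8 = 1.6456×10^9 km.
Semi-major axis of the transfer orbit: a_t = (2.82744×10^8 + 1.6456×10^9)/2 = 9.64172×10^8 km.
Half the transfer-orbit period gives t = π√(a_t³/μ) = 2.582×10^8 s.
Converting: 2.582×10^8 s ÷ 86400 s/day = 2990 days.

t = 2990 days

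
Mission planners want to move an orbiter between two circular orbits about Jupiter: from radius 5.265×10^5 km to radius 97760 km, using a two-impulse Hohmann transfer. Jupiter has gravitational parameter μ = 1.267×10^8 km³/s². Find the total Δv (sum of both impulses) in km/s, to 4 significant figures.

Transfer-ellipse semi-major axis a_t = (r₁ + r₂)/2 = (5.265×10^5 + 97760)/2 = 3.1213×10^5 km.
At r₁ the circular-orbit speed is v₁ = √(μ/r₁) = 15.513 km/s.
Transfer-orbit speed at r₁ (vis-viva): v_a = √[μ(2/r₁ − 1/a_t)] = 8.6816 km/s.
First burn Δv₁ = |v_a − v₁| = 6.831 km/s.
At r₂, v₂ = √(μ/r₂) = 36.00 km/s.
Transfer-orbit speed at r₂: v_p = √[μ(2/r₂ − 1/a_t)] = 46.76 km/s.
Second burn Δv₂ = |v₂ − v_p| = 10.76 km/s.
Total Δv = Δv₁ + Δv₂ = 17.59 km/s.

Δv = 17.59 km/s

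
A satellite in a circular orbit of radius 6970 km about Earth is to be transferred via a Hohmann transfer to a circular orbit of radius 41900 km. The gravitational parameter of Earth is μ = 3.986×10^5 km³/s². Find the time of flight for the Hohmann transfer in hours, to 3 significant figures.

t = 5.28 hours

Semi-major axis of the transfer orbit: a_t = (6970 + 41900)/2 = 24435 km.
Half the transfer-orbit period gives t = π√(a_t³/μ) = 19010 s.
Converting: 19010 s ÷ 3600 s/hour = 5.28 hours.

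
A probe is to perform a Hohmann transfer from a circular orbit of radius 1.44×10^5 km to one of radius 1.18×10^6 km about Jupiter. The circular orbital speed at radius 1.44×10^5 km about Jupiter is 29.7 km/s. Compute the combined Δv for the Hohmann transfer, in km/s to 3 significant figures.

From the circular-orbit relation v² = μ/r at r = 1.44×10^5 km: μ = v²r = (29.7)² × 1.44×10^5 = 1.27021×10^8 km³/s².
The Hohmann ellipse has a_t = (r₁ + r₂)/2 = 6.620×10^5 km.
At r₁ the circular-orbit speed is v₁ = √(μ/r₁) = 29.700 km/s.
On the transfer ellipse at r₁, vis-viva equation gives v_p = √[μ(2/r₁ − 1/a_t)] = 39.652 km/s.
First burn Δv₁ = |v_p − v₁| = 9.952 km/s.
Circular speed at r₂: v₂ = √(μ/r₂) = 10.375 km/s.
Transfer-orbit speed at r₂: v_a = √[μ(2/r₂ − 1/a_t)] = 4.8389 km/s.
Second burn Δv₂ = |v₂ − v_a| = 5.536 km/s.
Total Δv = Δv₁ + Δv₂ = 15.49 km/s.

Δv = 15.5 km/s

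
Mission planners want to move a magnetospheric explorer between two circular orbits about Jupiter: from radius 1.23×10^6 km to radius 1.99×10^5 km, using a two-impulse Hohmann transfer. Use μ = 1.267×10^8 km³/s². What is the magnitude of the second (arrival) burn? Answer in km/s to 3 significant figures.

Δv₂ = 7.87 km/s

Transfer-ellipse semi-major axis a_t = (r₁ + r₂)/2 = (1.230×10^6 + 1.990×10^5)/2 = 7.145×10^5 km.
On the circular orbit at r = 1.990×10^5 km, v_c = √(μ/r) = 25.2326 km/s.
Vis-viva on the transfer ellipse at r = 1.990×10^5 km gives v_t = √[μ(2/r − 1/a_t)] = 33.1065 km/s.
Δv₂ = |v_t − v_c| = |33.1065 − 25.2326| = 7.874 km/s.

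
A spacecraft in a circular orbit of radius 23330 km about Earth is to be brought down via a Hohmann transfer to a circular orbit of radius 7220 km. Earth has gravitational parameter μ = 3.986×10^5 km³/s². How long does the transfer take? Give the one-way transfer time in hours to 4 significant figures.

t = 2.609 hours

The Hohmann ellipse has a_t = (r₁ + r₂)/2 = 15275 km.
Half the transfer-orbit period gives t = π√(a_t³/μ) = 9394 s.
Converting: 9394 s ÷ 3600 s/hour = 2.609 hours.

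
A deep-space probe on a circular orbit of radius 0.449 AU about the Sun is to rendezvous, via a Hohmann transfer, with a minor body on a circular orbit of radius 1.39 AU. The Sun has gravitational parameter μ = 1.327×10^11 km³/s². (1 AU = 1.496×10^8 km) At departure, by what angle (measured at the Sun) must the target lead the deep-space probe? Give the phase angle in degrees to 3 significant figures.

In km: r₁ = 0.449 × 1.496×10^8 = 6.71704×10^7 km; r₂ = 1.39 × 1.496×10^8 = 2.07944×10^8 km.
Transfer-ellipse semi-major axis a_t = (r₁ + r₂)/2 = (6.71704×10^7 + 2.07944×10^8)/2 = 1.375572×10^8 km.
The half-period of the transfer ellipse is t = π√(a_t³/μ) = 1.3914×10^7 s.
The target's mean motion on its circular orbit is ω₂ = √(μ/r₂³) = 1.2148×10^-7 rad/s.
Angle swept by the target during transfer: ω₂·t = 1.69027 rad = 96.845°.
The deep-space probe traverses 180° on the transfer ellipse, so the target must lead by 180° − 96.845° = 83.2°.

φ = 83.2°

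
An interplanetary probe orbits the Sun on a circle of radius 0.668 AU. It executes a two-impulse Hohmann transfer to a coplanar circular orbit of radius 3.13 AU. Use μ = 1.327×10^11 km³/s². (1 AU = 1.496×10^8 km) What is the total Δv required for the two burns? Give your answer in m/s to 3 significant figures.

Δv = 17200 m/s

In km: r₁ = 0.668 × 1.496×10^8 = 9.99328×10^7 km; r₂ = 3.13 × 1.496×10^8 = 4.68248×10^8 km.
Transfer-ellipse semi-major axis a_t = (r₁ + r₂)/2 = (9.99328×10^7 + 4.68248×10^8)/2 = 2.840904×10^8 km.
Circular speed at r₁: v₁ = √(μ/r₁) = √(1.327×10^11/9.99328×10^7) = 36.44 km/s.
Transfer-orbit speed at r₁ (v² = μ(2/r − 1/a)): v_p = √[μ(2/r₁ − 1/a_t)] = 46.78 km/s.
First burn Δv₁ = |v_p − v₁| = 10.34 km/s.
Circular speed at r₂: v₂ = √(μ/r₂) = 16.834 km/s.
Transfer-orbit speed at r₂: v_a = √[μ(2/r₂ − 1/a_t)] = 9.9844 km/s.
Second burn Δv₂ = |v₂ − v_a| = 6.850 km/s.
Δv = Δv₁ + Δv₂ = 10.34 + 6.850 = 17.19 km/s.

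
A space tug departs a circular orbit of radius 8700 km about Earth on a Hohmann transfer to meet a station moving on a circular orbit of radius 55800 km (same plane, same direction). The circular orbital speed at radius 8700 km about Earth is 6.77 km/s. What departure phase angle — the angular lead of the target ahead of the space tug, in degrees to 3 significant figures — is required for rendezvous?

φ = 101°

From the circular-orbit relation v² = μ/r at r = 8700 km: μ = v²r = (6.77)² × 8700 = 3.98746×10^5 km³/s².
Transfer-ellipse semi-major axis a_t = (r₁ + r₂)/2 = (8700 + 55800)/2 = 32250 km.
The half-period of the transfer ellipse is t = π√(a_t³/μ) = 28814 s.
Target angular speed ω₂ = √(μ/r₂³) = 4.7907×10^-5 rad/s.
Angle swept by the target during transfer: ω₂·t = 1.3804 rad = 79.09°.
The space tug traverses 180° on the transfer ellipse, so the target must lead by 180° − 79.09° = 101°.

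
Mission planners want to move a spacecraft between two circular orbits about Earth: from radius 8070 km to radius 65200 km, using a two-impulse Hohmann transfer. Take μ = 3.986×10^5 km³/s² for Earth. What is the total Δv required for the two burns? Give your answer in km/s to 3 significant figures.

Δv = 3.66 km/s

Transfer-ellipse semi-major axis a_t = (r₁ + r₂)/2 = (8070 + 65200)/2 = 36635 km.
Circular speed at r₁: v₁ = √(μ/r₁) = √(3.986×10^5/8070) = 7.028 km/s.
Transfer-orbit speed at r₁ (v² = μ(2/r − 1/a)): v_p = √[μ(2/r₁ − 1/a_t)] = 9.376 km/s.
First burn Δv₁ = |v_p − v₁| = 2.348 km/s.
At r₂, v₂ = √(μ/r₂) = 2.4725 km/s.
Transfer-orbit speed at r₂: v_a = √[μ(2/r₂ − 1/a_t)] = 1.1605 km/s.
Second burn Δv₂ = |v₂ − v_a| = 1.312 km/s.
Total Δv = Δv₁ + Δv₂ = 3.660 km/s.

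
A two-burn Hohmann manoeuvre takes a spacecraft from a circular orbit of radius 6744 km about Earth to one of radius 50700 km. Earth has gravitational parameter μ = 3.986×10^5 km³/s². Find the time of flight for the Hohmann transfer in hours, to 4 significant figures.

Semi-major axis of the transfer orbit: a_t = (6744 + 50700)/2 = 28722 km.
By Kepler's third law the transfer-orbit period is T = 2π√(a_t³/μ), so t = T/2 = 24220 s.
Converting: 24220 s ÷ 3600 s/hour = 6.728 hours.

t = 6.728 hours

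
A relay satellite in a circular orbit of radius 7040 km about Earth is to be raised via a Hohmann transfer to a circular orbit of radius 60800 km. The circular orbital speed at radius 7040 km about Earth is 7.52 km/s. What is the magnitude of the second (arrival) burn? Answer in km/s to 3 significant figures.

Δv₂ = 1.39 km/s

From the circular-orbit relation v² = μ/r at r = 7040 km: μ = v²r = (7.52)² × 7040 = 3.98115×10^5 km³/s².
Semi-major axis of the transfer orbit: a_t = (7040 + 60800)/2 = 33920 km.
On the circular orbit at r = 60800 km, v_c = √(μ/r) = 2.559 km/s.
Transfer-orbit speed at the same r (vis-viva, a = a_t): v_t = √[μ(2/r − 1/a_t)] = 1.166 km/s.
Δv₂ = |v_t − v_c| = |1.166 − 2.559| = 1.393 km/s.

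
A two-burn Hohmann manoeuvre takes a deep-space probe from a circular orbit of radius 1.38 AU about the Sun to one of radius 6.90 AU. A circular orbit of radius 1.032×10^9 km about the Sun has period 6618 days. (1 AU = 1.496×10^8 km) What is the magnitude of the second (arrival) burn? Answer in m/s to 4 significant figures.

Δv₂ = 4792 m/s

From Kepler's third law T² = 4π²r³/μ at r = 1.032×10^9 km, T = 6618 days = 6618 × 86400 s = 5.717952×10^8 s: μ = 4π²r³/T² = 1.32714×10^11 km³/s².
In km: r₁ = 1.38 × 1.496×10^8 = 2.06448×10^8 km; r₂ = 6.90 × 1.496×10^8 = 1.03224×10^9 km.
Semi-major axis of the transfer orbit: a_t = (2.06448×10^8 + 1.03224×10^9)/2 = 6.19344×10^8 km.
Circular speed at r = 1.03224×10^9 km: v_c = √(μ/r) = 11.3388 km/s.
Transfer-orbit speed at the same r (vis-viva, a = a_t): v_t = √[μ(2/r − 1/a_t)] = 6.54648 km/s.
Δv₂ = |v_t − v_c| = |6.54648 − 11.3388| = 4.792 km/s.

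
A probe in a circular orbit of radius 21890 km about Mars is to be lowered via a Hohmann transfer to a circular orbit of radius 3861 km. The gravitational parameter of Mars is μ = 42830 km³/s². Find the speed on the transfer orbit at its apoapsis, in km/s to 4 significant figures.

The Hohmann ellipse has a_t = (r₁ + r₂)/2 = 12875.5 km.
The apoapsis of the transfer ellipse is at r = 21890 km.
Applying v² = μ(2/r − 1/a_t): v = 0.7660 km/s.

v = 0.7660 km/s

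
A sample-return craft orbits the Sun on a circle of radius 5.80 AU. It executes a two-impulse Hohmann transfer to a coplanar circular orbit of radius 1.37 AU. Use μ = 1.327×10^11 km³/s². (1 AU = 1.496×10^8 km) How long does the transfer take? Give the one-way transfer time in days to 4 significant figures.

In km: r₁ = 5.80 × 1.496×10^8 = 8.6768×10^8 km; r₂ = 1.37 × 1.496×10^8 = 2.04952×10^8 km.
The Hohmann ellipse has a_t = (r₁ + r₂)/2 = 5.36316×10^8 km.
By Kepler's third law the transfer-orbit period is T = 2π√(a_t³/μ), so t = T/2 = 1.071×10^8 s.
Converting: 1.071×10^8 s ÷ 86400 s/day = 1240 days.

t = 1240 days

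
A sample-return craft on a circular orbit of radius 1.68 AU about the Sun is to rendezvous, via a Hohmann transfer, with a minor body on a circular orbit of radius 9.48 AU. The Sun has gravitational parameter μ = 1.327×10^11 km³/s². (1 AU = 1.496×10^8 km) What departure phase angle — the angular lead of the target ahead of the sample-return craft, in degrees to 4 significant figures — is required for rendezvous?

φ = 98.71°

In km: r₁ = 1.68 × 1.496×10^8 = 2.51328×10^8 km; r₂ = 9.48 × 1.496×10^8 = 1.418208×10^9 km.
Transfer-ellipse semi-major axis a_t = (r₁ + r₂)/2 = (2.51328×10^8 + 1.418208×10^9)/2 = 8.34768×10^8 km.
Transfer time t = π√(a_t³/μ) = 2.0800×10^8 s.
The target's mean motion on its circular orbit is ω₂ = √(μ/r₂³) = 6.8206×10^-9 rad/s.
Angle swept by the target during transfer: ω₂·t = 1.4187 rad = 81.29°.
The sample-return craft traverses 180° on the transfer ellipse, so the target must lead by 180° − 81.29° = 98.71°.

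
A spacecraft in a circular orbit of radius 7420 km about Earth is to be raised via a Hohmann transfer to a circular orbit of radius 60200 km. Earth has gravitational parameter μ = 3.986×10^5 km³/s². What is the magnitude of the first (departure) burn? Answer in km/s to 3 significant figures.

Semi-major axis of the transfer orbit: a_t = (7420 + 60200)/2 = 33810 km.
On the circular orbit at r = 7420 km, v_c = √(μ/r) = 7.329 km/s.
Vis-viva on the transfer ellipse at r = 7420 km gives v_t = √[μ(2/r − 1/a_t)] = 9.780 km/s.
Δv₁ = |v_t − v_c| = |9.780 − 7.329| = 2.451 km/s.

Δv₁ = 2.45 km/s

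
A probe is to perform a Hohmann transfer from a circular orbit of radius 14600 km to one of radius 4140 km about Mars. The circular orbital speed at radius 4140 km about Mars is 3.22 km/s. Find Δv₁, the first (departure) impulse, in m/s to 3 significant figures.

Δv₁ = 575 m/s

From the circular-orbit relation v² = μ/r at r = 4140 km: μ = v²r = (3.22)² × 4140 = 42925.2 km³/s².
Semi-major axis of the transfer orbit: a_t = (14600 + 4140)/2 = 9370 km.
Circular speed at r = 14600 km: v_c = √(μ/r) = 1.7147 km/s.
Vis-viva on the transfer ellipse at r = 14600 km gives v_t = √[μ(2/r − 1/a_t)] = 1.1398 km/s.
Δv₁ = |v_t − v_c| = |1.1398 − 1.7147| = 0.5749 km/s.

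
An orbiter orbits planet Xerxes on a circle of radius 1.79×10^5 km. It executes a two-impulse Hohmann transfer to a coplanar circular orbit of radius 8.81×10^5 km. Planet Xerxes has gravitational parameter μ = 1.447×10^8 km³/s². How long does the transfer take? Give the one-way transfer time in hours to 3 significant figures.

The Hohmann ellipse has a_t = (r₁ + r₂)/2 = 5.300×10^5 km.
By Kepler's third law the transfer-orbit period is T = 2π√(a_t³/μ), so t = T/2 = 1.008×10^5 s.
Converting: 1.008×10^5 s ÷ 3600 s/hour = 28.0 hours.

t = 28.0 hours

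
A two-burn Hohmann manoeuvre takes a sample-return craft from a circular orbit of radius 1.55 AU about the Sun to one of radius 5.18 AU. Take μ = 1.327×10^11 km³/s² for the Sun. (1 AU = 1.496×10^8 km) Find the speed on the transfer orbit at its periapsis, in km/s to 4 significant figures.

v = 29.68 km/s

In km: r₁ = 1.55 × 1.496×10^8 = 2.3188×10^8 km; r₂ = 5.18 × 1.496×10^8 = 7.74928×10^8 km.
The Hohmann ellipse has a_t = (r₁ + r₂)/2 = 5.03404×10^8 km.
The periapsis of the transfer ellipse is at r = 2.3188×10^8 km.
Applying v² = μ(2/r − 1/a_t): v = 29.68 km/s.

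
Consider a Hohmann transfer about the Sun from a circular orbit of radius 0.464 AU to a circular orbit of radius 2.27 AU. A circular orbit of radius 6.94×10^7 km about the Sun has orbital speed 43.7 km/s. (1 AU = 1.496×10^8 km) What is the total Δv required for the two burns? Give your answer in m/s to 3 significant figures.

Δv = 20900 m/s

From the circular-orbit relation v² = μ/r at r = 6.94×10^7 km: μ = v²r = (43.7)² × 6.94×10^7 = 1.32532×10^11 km³/s².
In km: r₁ = 0.464 × 1.496×10^8 = 6.94144×10^7 km; r₂ = 2.27 × 1.496×10^8 = 3.39592×10^8 km.
The Hohmann ellipse has a_t = (r₁ + r₂)/2 = 2.045032×10^8 km.
Circular speed at r₁: v₁ = √(μ/r₁) = √(1.32532×10^11/6.94144×10^7) = 43.70 km/s.
Transfer-orbit speed at r₁ (vis-viva equation): v_p = √[μ(2/r₁ − 1/a_t)] = 56.31 km/s.
First burn Δv₁ = |v_p − v₁| = 12.61 km/s.
At r₂, v₂ = √(μ/r₂) = 19.7552 km/s.
Transfer-orbit speed at r₂: v_a = √[μ(2/r₂ − 1/a_t)] = 11.5095 km/s.
Second burn Δv₂ = |v₂ − v_a| = 8.246 km/s.
Δv = Δv₁ + Δv₂ = 12.61 + 8.246 = 20.86 km/s.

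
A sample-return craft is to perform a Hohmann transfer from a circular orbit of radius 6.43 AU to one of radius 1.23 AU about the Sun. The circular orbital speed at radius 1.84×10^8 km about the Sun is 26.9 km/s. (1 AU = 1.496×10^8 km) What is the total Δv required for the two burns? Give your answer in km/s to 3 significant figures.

From the circular-orbit relation v² = μ/r at r = 1.84×10^8 km: μ = v²r = (26.9)² × 1.84×10^8 = 1.33144×10^11 km³/s².
In km: r₁ = 6.43 × 1.496×10^8 = 9.61928×10^8 km; r₂ = 1.23 × 1.496×10^8 = 1.84008×10^8 km.
Transfer-ellipse semi-major axis a_t = (r₁ + r₂)/2 = (9.61928×10^8 + 1.84008×10^8)/2 = 5.72968×10^8 km.
Circular speed at r₁: v₁ = √(μ/r₁) = √(1.33144×10^11/9.61928×10^8) = 11.765 km/s.
Transfer-orbit speed at r₁ (vis-viva): v_a = √[μ(2/r₁ − 1/a_t)] = 6.6672 km/s.
First burn Δv₁ = |v_a − v₁| = 5.098 km/s.
Circular speed at r₂: v₂ = √(μ/r₂) = 26.8994 km/s.
Transfer-orbit speed at r₂: v_p = √[μ(2/r₂ − 1/a_t)] = 34.8537 km/s.
Second burn Δv₂ = |v₂ − v_p| = 7.954 km/s.
Δv = Δv₁ + Δv₂ = 5.098 + 7.954 = 13.05 km/s.

Δv = 13.1 km/s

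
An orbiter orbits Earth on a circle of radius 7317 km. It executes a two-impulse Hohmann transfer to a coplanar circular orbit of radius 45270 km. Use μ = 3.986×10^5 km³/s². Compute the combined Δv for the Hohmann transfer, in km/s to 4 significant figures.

The Hohmann ellipse has a_t = (r₁ + r₂)/2 = 26293.5 km.
At r₁ the circular-orbit speed is v₁ = √(μ/r₁) = 7.381 km/s.
Transfer-orbit speed at r₁ (vis-viva equation): v_p = √[μ(2/r₁ − 1/a_t)] = 9.685 km/s.
First burn Δv₁ = |v_p − v₁| = 2.304 km/s.
At r₂, v₂ = √(μ/r₂) = 2.967 km/s.
Transfer-orbit speed at r₂: v_a = √[μ(2/r₂ − 1/a_t)] = 1.565 km/s.
Second burn Δv₂ = |v₂ − v_a| = 1.402 km/s.
Δv = Δv₁ + Δv₂ = 2.304 + 1.402 = 3.706 km/s.

Δv = 3.706 km/s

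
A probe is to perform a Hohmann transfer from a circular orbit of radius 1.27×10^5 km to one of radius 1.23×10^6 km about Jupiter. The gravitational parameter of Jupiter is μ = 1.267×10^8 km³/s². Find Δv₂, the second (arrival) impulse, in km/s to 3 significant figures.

Δv₂ = 5.76 km/s

Semi-major axis of the transfer orbit: a_t = (1.270×10^5 + 1.230×10^6)/2 = 6.785×10^5 km.
Circular speed at r = 1.230×10^6 km: v_c = √(μ/r) = 10.149 km/s.
Transfer-orbit speed at the same r (vis-viva, a = a_t): v_t = √[μ(2/r − 1/a_t)] = 4.3910 km/s.
Δv₂ = |v_t − v_c| = |4.3910 − 10.149| = 5.758 km/s.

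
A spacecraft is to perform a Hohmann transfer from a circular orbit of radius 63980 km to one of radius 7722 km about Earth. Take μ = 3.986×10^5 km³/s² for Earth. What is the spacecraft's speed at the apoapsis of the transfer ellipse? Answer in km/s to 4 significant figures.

v = 1.158 km/s

The Hohmann ellipse has a_t = (r₁ + r₂)/2 = 35851 km.
At apoapsis, r = 63980 km.
Applying v² = μ(2/r − 1/a_t): v = 1.158 km/s.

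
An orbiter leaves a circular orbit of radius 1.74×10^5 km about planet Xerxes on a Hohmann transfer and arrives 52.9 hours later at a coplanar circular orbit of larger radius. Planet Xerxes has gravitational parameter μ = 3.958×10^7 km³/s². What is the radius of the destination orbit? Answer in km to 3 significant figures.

Transfer time t = 52.9 hours = 1.9044×10^5 s, and t = π√(a_t³/μ).
So a_t = (μ t²/π²)^(1/3) = (3.958×10^7 × (1.9044×10^5)² / π²)^(1/3) = 5.2589×10^5 km.
Since a_t = (r₁ + r₂)/2, r₂ = 2a_t − r₁ = 2×5.2589×10^5 − 1.740×10^5 = 8.7778×10^5 km.

r₂ = 8.78×10^5 km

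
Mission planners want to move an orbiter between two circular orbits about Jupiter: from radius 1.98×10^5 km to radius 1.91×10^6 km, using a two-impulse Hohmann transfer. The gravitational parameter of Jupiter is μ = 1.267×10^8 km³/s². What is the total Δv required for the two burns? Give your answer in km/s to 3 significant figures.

Transfer-ellipse semi-major axis a_t = (r₁ + r₂)/2 = (1.980×10^5 + 1.910×10^6)/2 = 1.054×10^6 km.
Circular speed at r₁: v₁ = √(μ/r₁) = √(1.267×10^8/1.980×10^5) = 25.296 km/s.
On the transfer ellipse at r₁, vis-viva gives v_p = √[μ(2/r₁ − 1/a_t)] = 34.053 km/s.
First burn Δv₁ = |v_p − v₁| = 8.757 km/s.
Circular speed at r₂: v₂ = √(μ/r₂) = 8.145 km/s.
Transfer-orbit speed at r₂: v_a = √[μ(2/r₂ − 1/a_t)] = 3.530 km/s.
Second burn Δv₂ = |v₂ − v_a| = 4.615 km/s.
Total Δv = Δv₁ + Δv₂ = 13.37 km/s.

Δv = 13.4 km/s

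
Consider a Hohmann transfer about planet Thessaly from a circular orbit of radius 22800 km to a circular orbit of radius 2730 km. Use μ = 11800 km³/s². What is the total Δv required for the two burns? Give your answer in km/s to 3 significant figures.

Δv = 1.09 km/s

The Hohmann ellipse has a_t = (r₁ + r₂)/2 = 12765 km.
Circular speed at r₁: v₁ = √(μ/r₁) = √(11800/22800) = 0.7194 km/s.
Transfer-orbit speed at r₁ (vis-viva): v_a = √[μ(2/r₁ − 1/a_t)] = 0.3327 km/s.
First burn Δv₁ = |v_a − v₁| = 0.3867 km/s.
Circular speed at r₂: v₂ = √(μ/r₂) = 2.0790 km/s.
Transfer-orbit speed at r₂: v_p = √[μ(2/r₂ − 1/a_t)] = 2.7785 km/s.
Second burn Δv₂ = |v₂ − v_p| = 0.6995 km/s.
Total Δv = Δv₁ + Δv₂ = 1.086 km/s.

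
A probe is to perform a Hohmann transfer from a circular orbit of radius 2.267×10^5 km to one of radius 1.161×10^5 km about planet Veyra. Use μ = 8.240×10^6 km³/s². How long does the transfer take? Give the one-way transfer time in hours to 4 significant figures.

The Hohmann ellipse has a_t = (r₁ + r₂)/2 = 1.714×10^5 km.
Half the transfer-orbit period gives t = π√(a_t³/μ) = 77660 s.
Converting: 77660 s ÷ 3600 s/hour = 21.57 hours.

t = 21.57 hours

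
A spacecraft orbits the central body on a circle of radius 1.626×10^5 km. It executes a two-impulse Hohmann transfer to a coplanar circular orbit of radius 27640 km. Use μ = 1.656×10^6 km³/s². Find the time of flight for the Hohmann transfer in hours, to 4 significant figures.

t = 19.89 hours

Semi-major axis of the transfer orbit: a_t = (1.626×10^5 + 27640)/2 = 95120 km.
Half the transfer-orbit period gives t = π√(a_t³/μ) = 71620 s.
Converting: 71620 s ÷ 3600 s/hour = 19.89 hours.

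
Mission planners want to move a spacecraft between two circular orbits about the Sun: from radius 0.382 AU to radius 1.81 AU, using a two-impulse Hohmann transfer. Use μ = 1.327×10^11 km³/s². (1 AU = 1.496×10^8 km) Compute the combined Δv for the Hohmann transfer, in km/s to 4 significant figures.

Δv = 22.81 km/s

In km: r₁ = 0.382 × 1.496×10^8 = 5.71472×10^7 km; r₂ = 1.81 × 1.496×10^8 = 2.70776×10^8 km.
Semi-major axis of the transfer orbit: a_t = (5.71472×10^7 + 2.70776×10^8)/2 = 1.639616×10^8 km.
Circular speed at r₁: v₁ = √(μ/r₁) = √(1.327×10^11/5.71472×10^7) = 48.19 km/s.
Transfer-orbit speed at r₁ (vis-viva): v_p = √[μ(2/r₁ − 1/a_t)] = 61.93 km/s.
First burn Δv₁ = |v_p − v₁| = 13.74 km/s.
Circular speed at r₂: v₂ = √(μ/r₂) = 22.1376 km/s.
Transfer-orbit speed at r₂: v_a = √[μ(2/r₂ − 1/a_t)] = 13.0694 km/s.
Second burn Δv₂ = |v₂ − v_a| = 9.068 km/s.
Total Δv = Δv₁ + Δv₂ = 22.81 km/s.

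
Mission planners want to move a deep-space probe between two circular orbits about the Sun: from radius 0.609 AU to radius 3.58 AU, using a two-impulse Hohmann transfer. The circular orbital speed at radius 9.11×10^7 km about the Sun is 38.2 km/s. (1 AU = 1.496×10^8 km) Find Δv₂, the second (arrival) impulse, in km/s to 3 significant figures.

Δv₂ = 7.26 km/s

From the circular-orbit relation v² = μ/r at r = 9.11×10^7 km: μ = v²r = (38.2)² × 9.11×10^7 = 1.32937×10^11 km³/s².
In km: r₁ = 0.609 × 1.496×10^8 = 9.11064×10^7 km; r₂ = 3.58 × 1.496×10^8 = 5.35568×10^8 km.
The Hohmann ellipse has a_t = (r₁ + r₂)/2 = 3.133372×10^8 km.
Circular speed at r = 5.35568×10^8 km: v_c = √(μ/r) = 15.75489 km/s.
Vis-viva on the transfer ellipse at r = 5.35568×10^8 km gives v_t = √[μ(2/r − 1/a_t)] = 8.495398 km/s.
Δv₂ = |v_t − v_c| = |8.495398 − 15.75489| = 7.259 km/s.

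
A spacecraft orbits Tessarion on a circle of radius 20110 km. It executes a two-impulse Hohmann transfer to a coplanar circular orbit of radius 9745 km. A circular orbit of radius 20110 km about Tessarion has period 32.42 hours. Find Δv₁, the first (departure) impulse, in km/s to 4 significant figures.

From Kepler's third law T² = 4π²r³/μ at r = 20110 km, T = 32.42 hours = 32.42 × 3600 s = 1.16712×10^5 s: μ = 4π²r³/T² = 23570.3 km³/s².
Transfer-ellipse semi-major axis a_t = (r₁ + r₂)/2 = (20110 + 9745)/2 = 14927.5 km.
Circular speed at r = 20110 km: v_c = √(μ/r) = 1.0826 km/s.
Transfer-orbit speed at the same r (vis-viva, a = a_t): v_t = √[μ(2/r − 1/a_t)] = 0.87473 km/s.
Δv₁ = |v_t − v_c| = |0.87473 − 1.0826| = 0.2079 km/s.

Δv₁ = 0.2079 km/s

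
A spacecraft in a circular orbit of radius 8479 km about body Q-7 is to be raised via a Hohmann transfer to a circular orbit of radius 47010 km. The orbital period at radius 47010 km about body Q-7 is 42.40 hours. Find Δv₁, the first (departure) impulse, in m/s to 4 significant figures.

From Kepler's third law T² = 4π²r³/μ at r = 47010 km, T = 42.40 hours = 42.40 × 3600 s = 1.5264×10^5 s: μ = 4π²r³/T² = 1.76033×10^5 km³/s².
The Hohmann ellipse has a_t = (r₁ + r₂)/2 = 27744.5 km.
On the circular orbit at r = 8479 km, v_c = √(μ/r) = 4.556 km/s.
Vis-viva on the transfer ellipse at r = 8479 km gives v_t = √[μ(2/r − 1/a_t)] = 5.931 km/s.
Δv₁ = |v_t − v_c| = |5.931 − 4.556| = 1.375 km/s.

Δv₁ = 1375 m/s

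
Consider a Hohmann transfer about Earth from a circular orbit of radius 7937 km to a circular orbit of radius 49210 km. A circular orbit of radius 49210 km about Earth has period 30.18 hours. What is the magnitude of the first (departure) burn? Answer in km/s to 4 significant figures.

Δv₁ = 2.213 km/s

From Kepler's third law T² = 4π²r³/μ at r = 49210 km, T = 30.18 hours = 30.18 × 3600 s = 1.08648×10^5 s: μ = 4π²r³/T² = 3.98544×10^5 km³/s².
Transfer-ellipse semi-major axis a_t = (r₁ + r₂)/2 = (7937 + 49210)/2 = 28573.5 km.
On the circular orbit at r = 7937 km, v_c = √(μ/r) = 7.086 km/s.
Transfer-orbit speed at the same r (vis-viva, a = a_t): v_t = √[μ(2/r − 1/a_t)] = 9.299 km/s.
Δv₁ = |v_t − v_c| = |9.299 − 7.086| = 2.213 km/s.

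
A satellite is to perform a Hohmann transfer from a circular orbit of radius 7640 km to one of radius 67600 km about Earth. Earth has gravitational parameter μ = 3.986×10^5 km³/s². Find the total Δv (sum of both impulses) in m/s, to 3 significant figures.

Transfer-ellipse semi-major axis a_t = (r₁ + r₂)/2 = (7640 + 67600)/2 = 37620 km.
Circular speed at r₁: v₁ = √(μ/r₁) = √(3.986×10^5/7640) = 7.223 km/s.
Transfer-orbit speed at r₁ (vis-viva equation): v_p = √[μ(2/r₁ − 1/a_t)] = 9.682 km/s.
First burn Δv₁ = |v_p − v₁| = 2.459 km/s.
At r₂, v₂ = √(μ/r₂) = 2.428 km/s.
Transfer-orbit speed at r₂: v_a = √[μ(2/r₂ − 1/a_t)] = 1.094 km/s.
Second burn Δv₂ = |v₂ − v_a| = 1.334 km/s.
Total Δv = Δv₁ + Δv₂ = 3.793 km/s.

Δv = 3790 m/s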